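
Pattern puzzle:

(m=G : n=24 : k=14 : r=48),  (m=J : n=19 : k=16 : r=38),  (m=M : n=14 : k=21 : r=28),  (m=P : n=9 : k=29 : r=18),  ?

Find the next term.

(m=S : n=4 : k=40 : r=8)

For the m, letters move forward 3 places in the alphabet: G, J, M, P → S.
N: −5 each step; 24, 19, 14, 9 → 4.
For the k, differences are 2, 5, 8, … (increasing by 3 each time): 14, 16, 21, 29 → 40.
R: always 2 × the n; 48, 38, 28, 18 → 8.
So the next term is (m=S : n=4 : k=40 : r=8).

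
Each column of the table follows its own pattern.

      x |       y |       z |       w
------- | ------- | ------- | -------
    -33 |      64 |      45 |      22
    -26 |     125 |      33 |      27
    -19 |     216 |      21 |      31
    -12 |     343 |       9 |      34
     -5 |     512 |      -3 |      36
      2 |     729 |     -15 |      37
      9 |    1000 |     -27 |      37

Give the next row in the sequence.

Column x — +7 each step: -33, -26, -19, -12, -5, 2, 9 → 16.
Column y — perfect cubes: 4³, 5³, 6³, …: 64, 125, 216, 343, 512, 729, 1000 → 1331.
For the column z, −12 each step: 45, 33, 21, 9, -3, -15, -27 → -39.
For the column w, differences are 5, 4, 3, … (decreasing by 1 each time): 22, 27, 31, 34, 36, 37, 37 → 36.
So the next row is 16  1331  -39  36.

16  1331  -39  36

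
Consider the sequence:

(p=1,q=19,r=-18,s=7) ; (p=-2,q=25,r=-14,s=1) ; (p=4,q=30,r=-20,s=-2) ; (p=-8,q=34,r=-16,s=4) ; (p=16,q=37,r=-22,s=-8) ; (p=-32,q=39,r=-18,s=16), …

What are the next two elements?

For the p, ×(-2) each step: 1, -2, 4, -8, 16, -32 → 64 → -128.
Q goes 19, 25, 30, 34, 37, 39 → 40 → 40 (differences are 6, 5, 4, … (decreasing by 1 each time)).
R: alternating steps +4, −6, +4, −6, …, so -18, -14, -20, -16, -22, -18 → -24 → -20.
S: always the previous value of the p; 7, 1, -2, 4, -8, 16 → -32 → 64.
Putting the parts together: (p=64,q=40,r=-24,s=-32) and then (p=-128,q=40,r=-20,s=64).

(p=64,q=40,r=-24,s=-32), (p=-128,q=40,r=-20,s=64)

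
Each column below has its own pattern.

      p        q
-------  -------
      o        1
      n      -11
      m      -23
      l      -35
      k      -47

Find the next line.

j  -59

Column p goes o, n, m, l, k → j (letters move back 1 place in the alphabet).
Column q goes 1, -11, -23, -35, -47 → -59 (−12 each step).
Putting it together: j  -59.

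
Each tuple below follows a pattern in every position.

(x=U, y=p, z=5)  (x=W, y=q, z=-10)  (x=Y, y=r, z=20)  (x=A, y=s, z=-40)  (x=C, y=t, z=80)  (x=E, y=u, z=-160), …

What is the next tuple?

X goes U, W, Y, A, C, E → G (letters move forward 2 places in the alphabet, wrapping Z→A).
Y goes p, q, r, s, t, u → v (letters move forward 1 place in the alphabet).
Z: ×(-2) each step, so 5, -10, 20, -40, 80, -160 → 320.
Combining the parts gives (x=G, y=v, z=320).

(x=G, y=v, z=320)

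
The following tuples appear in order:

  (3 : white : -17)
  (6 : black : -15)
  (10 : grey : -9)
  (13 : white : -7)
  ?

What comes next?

(17 : black : -1)

For the first part, alternating steps +3, +4, +3, +4, …: 3, 6, 10, 13 → 17.
Shade — repeats white → black → grey: white, black, grey, white → black.
Third part: alternating steps +2, +6, +2, +6, …, so -17, -15, -9, -7 → -1.
Combining the parts gives (17 : black : -1).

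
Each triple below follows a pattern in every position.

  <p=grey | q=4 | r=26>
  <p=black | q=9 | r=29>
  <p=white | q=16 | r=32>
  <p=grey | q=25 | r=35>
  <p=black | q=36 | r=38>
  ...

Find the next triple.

<p=white | q=49 | r=41>

P: repeats grey → black → white; grey, black, white, grey, black → white.
Q goes 4, 9, 16, 25, 36 → 49 (perfect squares: 2², 3², 4², …).
R: 26, 29, 32, 35, 38 → 41 (+3 each step).
So the next triple is <p=white | q=49 | r=41>.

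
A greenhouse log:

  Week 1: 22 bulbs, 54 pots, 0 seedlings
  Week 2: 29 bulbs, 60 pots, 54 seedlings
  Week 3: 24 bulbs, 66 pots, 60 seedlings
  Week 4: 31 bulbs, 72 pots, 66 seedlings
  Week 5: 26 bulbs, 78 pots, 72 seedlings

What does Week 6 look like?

33 bulbs, 84 pots, 78 seedlings

For the bulbs, alternating steps +7, −5, +7, −5, …: 22, 29, 24, 31, 26 → 33.
Pots goes 54, 60, 66, 72, 78 → 84 (+6 each step).
Seedlings — always the previous value of the pots: 0, 54, 60, 66, 72 → 78.
So the next record is 33 bulbs, 84 pots, 78 seedlings.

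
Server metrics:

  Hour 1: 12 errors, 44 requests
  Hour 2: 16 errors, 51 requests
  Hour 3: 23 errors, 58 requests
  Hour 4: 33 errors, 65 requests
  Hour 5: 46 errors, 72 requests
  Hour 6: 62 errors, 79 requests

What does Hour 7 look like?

Errors: 12, 16, 23, 33, 46, 62 → 81 (differences are 4, 7, 10, … (increasing by 3 each time)).
Requests: 44, 51, 58, 65, 72, 79 → 86 (+7 each step).
So the next record is 81 errors, 86 requests.

81 errors, 86 requests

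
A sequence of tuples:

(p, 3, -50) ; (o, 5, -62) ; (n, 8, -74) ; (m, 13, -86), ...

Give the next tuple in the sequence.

(l, 21, -98)

Letter: letters move back 1 place in the alphabet; p, o, n, m → l.
For the second component, each term is the sum of the two before it: 3, 5, 8, 13 → 21.
Third component — −12 each step: -50, -62, -74, -86 → -98.
Putting it together: (l, 21, -98).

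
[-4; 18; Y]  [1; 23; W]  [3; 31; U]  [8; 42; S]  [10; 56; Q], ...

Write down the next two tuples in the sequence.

First value — alternating steps +5, +2, +5, +2, …: -4, 1, 3, 8, 10 → 15 → 17.
Second value goes 18, 23, 31, 42, 56 → 73 → 93 (differences are 5, 8, 11, … (increasing by 3 each time)).
For the letter, letters move back 2 places in the alphabet: Y, W, U, S, Q → O → M.
So the next two tuples are [15; 73; O] and [17; 93; M].

[15; 73; O], [17; 93; M]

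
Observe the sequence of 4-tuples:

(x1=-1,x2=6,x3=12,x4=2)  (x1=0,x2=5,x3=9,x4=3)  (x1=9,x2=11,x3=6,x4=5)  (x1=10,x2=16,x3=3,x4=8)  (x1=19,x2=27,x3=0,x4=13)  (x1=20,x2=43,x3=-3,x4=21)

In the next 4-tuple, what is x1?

X1 — alternating steps +1, +9, +1, +9, …: -1, 0, 9, 10, 19, 20 → 29.

29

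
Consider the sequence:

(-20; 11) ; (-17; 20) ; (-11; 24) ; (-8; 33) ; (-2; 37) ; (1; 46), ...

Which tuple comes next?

(7; 50)

First entry goes -20, -17, -11, -8, -2, 1 → 7 (alternating steps +3, +6, +3, +6, …).
For the second entry, alternating steps +9, +4, +9, +4, …: 11, 20, 24, 33, 37, 46 → 50.
Combining the parts gives (7; 50).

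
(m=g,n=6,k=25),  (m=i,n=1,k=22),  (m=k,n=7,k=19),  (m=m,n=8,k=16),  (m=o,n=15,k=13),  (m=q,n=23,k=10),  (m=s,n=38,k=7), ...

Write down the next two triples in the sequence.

(m=u,n=61,k=4), (m=w,n=99,k=1)

M: g, i, k, m, o, q, s → u → w (letters move forward 2 places in the alphabet).
N — each term is the sum of the two before it: 6, 1, 7, 8, 15, 23, 38 → 61 → 99.
K: −3 each step; 25, 22, 19, 16, 13, 10, 7 → 4 → 1.
Putting the parts together: (m=u,n=61,k=4) and then (m=w,n=99,k=1).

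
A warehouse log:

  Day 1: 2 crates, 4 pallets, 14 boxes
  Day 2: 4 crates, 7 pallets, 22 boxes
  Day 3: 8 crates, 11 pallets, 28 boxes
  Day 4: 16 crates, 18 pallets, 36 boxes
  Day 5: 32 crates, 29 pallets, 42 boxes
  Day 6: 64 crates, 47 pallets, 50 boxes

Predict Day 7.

128 crates, 76 pallets, 56 boxes

For the crates, ×2 each step: 2, 4, 8, 16, 32, 64 → 128.
Pallets: each term is the sum of the two before it; 4, 7, 11, 18, 29, 47 → 76.
Boxes: alternating steps +8, +6, +8, +6, …, so 14, 22, 28, 36, 42, 50 → 56.
Combining the parts gives 128 crates, 76 pallets, 56 boxes.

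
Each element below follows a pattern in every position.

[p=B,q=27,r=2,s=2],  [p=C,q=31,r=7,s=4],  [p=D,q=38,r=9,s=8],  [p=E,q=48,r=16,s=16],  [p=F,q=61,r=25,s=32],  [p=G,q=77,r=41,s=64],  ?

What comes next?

P: letters move forward 1 place in the alphabet; B, C, D, E, F, G → H.
Q: 27, 31, 38, 48, 61, 77 → 96 (differences are 4, 7, 10, … (increasing by 3 each time)).
R: each term is the sum of the two before it, so 2, 7, 9, 16, 25, 41 → 66.
S goes 2, 4, 8, 16, 32, 64 → 128 (×2 each step).
So the next element is [p=H,q=96,r=66,s=128].

[p=H,q=96,r=66,s=128]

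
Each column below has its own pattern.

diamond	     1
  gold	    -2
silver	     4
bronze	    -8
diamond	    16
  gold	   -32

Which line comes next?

Rank: diamond, gold, silver, bronze, diamond, gold → silver (repeats diamond → gold → silver → bronze).
Second component goes 1, -2, 4, -8, 16, -32 → 64 (×(-2) each step).
Combining the parts gives silver  64.

silver  64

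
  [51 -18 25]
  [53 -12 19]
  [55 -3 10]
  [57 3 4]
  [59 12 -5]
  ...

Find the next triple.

For the first part, +2 each step: 51, 53, 55, 57, 59 → 61.
Second part goes -18, -12, -3, 3, 12 → 18 (alternating steps +6, +9, +6, +9, …).
For the third part, together with the second part always sums to 7: 25, 19, 10, 4, -5 → -11.
Combining the parts gives [61 18 -11].

[61 18 -11]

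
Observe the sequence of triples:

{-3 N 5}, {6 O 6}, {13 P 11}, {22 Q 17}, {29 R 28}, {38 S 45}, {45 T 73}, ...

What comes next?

First slot: -3, 6, 13, 22, 29, 38, 45 → 54 (alternating steps +9, +7, +9, +7, …).
Letter — letters move forward 1 place in the alphabet: N, O, P, Q, R, S, T → U.
Third slot — each term is the sum of the two before it: 5, 6, 11, 17, 28, 45, 73 → 118.
Combining the parts gives {54 U 118}.

{54 U 118}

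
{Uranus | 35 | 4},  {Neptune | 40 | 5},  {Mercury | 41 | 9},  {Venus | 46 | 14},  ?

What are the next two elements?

Planet goes Uranus, Neptune, Mercury, Venus → Earth → Mars (runs through the planets Mercury→Neptune).
Second slot — alternating steps +5, +1, +5, +1, …: 35, 40, 41, 46 → 47 → 52.
Third slot goes 4, 5, 9, 14 → 23 → 37 (each term is the sum of the two before it).
Putting the parts together: {Earth | 47 | 23} and then {Mars | 52 | 37}.

{Earth | 47 | 23}, {Mars | 52 | 37}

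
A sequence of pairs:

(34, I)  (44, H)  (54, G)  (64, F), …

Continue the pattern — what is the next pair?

First value: +10 each step, so 34, 44, 54, 64 → 74.
Letter: letters move back 1 place in the alphabet, so I, H, G, F → E.
So the next pair is (74, E).

(74, E)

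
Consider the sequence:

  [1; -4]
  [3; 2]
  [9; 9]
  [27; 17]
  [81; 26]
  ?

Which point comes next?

First coordinate goes 1, 3, 9, 27, 81 → 243 (×3 each step).
Second coordinate goes -4, 2, 9, 17, 26 → 36 (differences are 6, 7, 8, … (increasing by 1 each time)).
Putting it together: [243; 36].

[243; 36]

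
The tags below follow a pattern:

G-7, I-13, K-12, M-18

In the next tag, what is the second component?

17

Second component: alternating steps +6, −1, +6, −1, …, so 7, 13, 12, 18 → 17.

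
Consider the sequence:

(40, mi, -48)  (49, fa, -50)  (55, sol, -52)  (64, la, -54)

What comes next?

First value — alternating steps +9, +6, +9, +6, …: 40, 49, 55, 64 → 70.
Note: runs through the solfège scale do→ti; mi, fa, sol, la → ti.
Third value: −2 each step; -48, -50, -52, -54 → -56.
Combining the parts gives (70, ti, -56).

(70, ti, -56)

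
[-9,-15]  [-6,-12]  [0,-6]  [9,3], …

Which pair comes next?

First value — differences are 3, 6, 9, … (increasing by 3 each time): -9, -6, 0, 9 → 21.
For the second value, always 6 less than the first value: -15, -12, -6, 3 → 15.
Putting it together: [21,15].

[21,15]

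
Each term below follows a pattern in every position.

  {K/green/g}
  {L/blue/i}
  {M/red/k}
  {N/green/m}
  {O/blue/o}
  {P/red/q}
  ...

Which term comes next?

{Q/green/s}

First letter — letters move forward 1 place in the alphabet: K, L, M, N, O, P → Q.
Colour: green, blue, red, green, blue, red → green (repeats green → blue → red).
Second letter: letters move forward 2 places in the alphabet; g, i, k, m, o, q → s.
So the next term is {Q/green/s}.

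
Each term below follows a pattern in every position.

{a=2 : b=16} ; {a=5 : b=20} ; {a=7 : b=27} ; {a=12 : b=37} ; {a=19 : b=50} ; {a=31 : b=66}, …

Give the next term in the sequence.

For the a, each term is the sum of the two before it: 2, 5, 7, 12, 19, 31 → 50.
B: 16, 20, 27, 37, 50, 66 → 85 (differences are 4, 7, 10, … (increasing by 3 each time)).
Putting it together: {a=50 : b=85}.

{a=50 : b=85}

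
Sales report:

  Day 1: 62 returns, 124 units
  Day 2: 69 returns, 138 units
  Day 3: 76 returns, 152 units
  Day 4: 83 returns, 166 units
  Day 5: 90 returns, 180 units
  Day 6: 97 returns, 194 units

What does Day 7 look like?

104 returns, 208 units

Returns — +7 each step: 62, 69, 76, 83, 90, 97 → 104.
For the units, always 2 × the returns: 124, 138, 152, 166, 180, 194 → 208.
Combining the parts gives 104 returns, 208 units.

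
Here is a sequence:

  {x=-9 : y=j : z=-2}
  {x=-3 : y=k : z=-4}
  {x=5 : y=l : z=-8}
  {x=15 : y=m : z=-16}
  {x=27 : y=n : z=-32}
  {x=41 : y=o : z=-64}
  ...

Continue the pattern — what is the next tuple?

{x=57 : y=p : z=-128}

X: differences are 6, 8, 10, … (increasing by 2 each time); -9, -3, 5, 15, 27, 41 → 57.
Y: letters move forward 1 place in the alphabet, so j, k, l, m, n, o → p.
Z: ×2 each step; -2, -4, -8, -16, -32, -64 → -128.
So the next tuple is {x=57 : y=p : z=-128}.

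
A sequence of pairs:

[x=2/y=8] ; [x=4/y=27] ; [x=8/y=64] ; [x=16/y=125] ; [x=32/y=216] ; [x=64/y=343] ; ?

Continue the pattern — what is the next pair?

[x=128/y=512]

X: 2, 4, 8, 16, 32, 64 → 128 (×2 each step).
Y: perfect cubes: 2³, 3³, 4³, …, so 8, 27, 64, 125, 216, 343 → 512.
So the next pair is [x=128/y=512].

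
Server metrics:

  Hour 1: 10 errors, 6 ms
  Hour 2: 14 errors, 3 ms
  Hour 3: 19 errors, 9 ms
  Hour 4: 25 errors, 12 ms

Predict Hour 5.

Errors: differences are 4, 5, 6, … (increasing by 1 each time); 10, 14, 19, 25 → 32.
Ms — each term is the sum of the two before it: 6, 3, 9, 12 → 21.
Combining the parts gives 32 errors, 21 ms.

32 errors, 21 ms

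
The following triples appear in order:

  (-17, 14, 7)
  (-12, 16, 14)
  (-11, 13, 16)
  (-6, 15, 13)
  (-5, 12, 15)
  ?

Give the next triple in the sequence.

(0, 14, 12)

First component goes -17, -12, -11, -6, -5 → 0 (alternating steps +5, +1, +5, +1, …).
For the second component, alternating steps +2, −3, +2, −3, …: 14, 16, 13, 15, 12 → 14.
For the third component, always the previous value of the second component: 7, 14, 16, 13, 15 → 12.
Combining the parts gives (0, 14, 12).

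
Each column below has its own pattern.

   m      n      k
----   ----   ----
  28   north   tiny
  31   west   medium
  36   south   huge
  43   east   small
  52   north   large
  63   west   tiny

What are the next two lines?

Column m — differences are 3, 5, 7, … (increasing by 2 each time): 28, 31, 36, 43, 52, 63 → 76 → 91.
For the column n, repeats north → west → south → east: north, west, south, east, north, west → south → east.
Column k: tiny, medium, huge, small, large, tiny → medium → huge (repeats tiny → medium → huge → small → large).
Putting the parts together: 76  south  medium and then 91  east  huge.

76  south  medium; 91  east  huge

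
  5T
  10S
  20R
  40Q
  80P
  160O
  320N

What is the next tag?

First component: ×2 each step, so 5, 10, 20, 40, 80, 160, 320 → 640.
Letter: letters move back 1 place in the alphabet; T, S, R, Q, P, O, N → M.
So the next tag is 640M.

640M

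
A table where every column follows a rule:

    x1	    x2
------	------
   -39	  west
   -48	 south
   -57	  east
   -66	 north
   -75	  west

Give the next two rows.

-84  south; -93  east

Column x1 goes -39, -48, -57, -66, -75 → -84 → -93 (−9 each step).
Column x2: repeats west → south → east → north; west, south, east, north, west → south → east.
Putting the parts together: -84  south and then -93  east.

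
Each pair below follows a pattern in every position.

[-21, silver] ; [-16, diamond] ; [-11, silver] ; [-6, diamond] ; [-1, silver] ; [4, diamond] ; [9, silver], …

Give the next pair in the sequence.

For the first part, +5 each step: -21, -16, -11, -6, -1, 4, 9 → 14.
Rank: alternates silver ↔ diamond, so silver, diamond, silver, diamond, silver, diamond, silver → diamond.
So the next pair is [14, diamond].

[14, diamond]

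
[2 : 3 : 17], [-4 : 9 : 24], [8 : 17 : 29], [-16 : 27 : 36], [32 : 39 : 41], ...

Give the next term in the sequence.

[-64 : 53 : 48]

First slot: ×(-2) each step, so 2, -4, 8, -16, 32 → -64.
Second slot goes 3, 9, 17, 27, 39 → 53 (differences are 6, 8, 10, … (increasing by 2 each time)).
Third slot goes 17, 24, 29, 36, 41 → 48 (alternating steps +7, +5, +7, +5, …).
So the next term is [-64 : 53 : 48].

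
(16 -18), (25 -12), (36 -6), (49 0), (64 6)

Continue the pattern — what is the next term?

(81 12)

First value: 16, 25, 36, 49, 64 → 81 (perfect squares: 4², 5², 6², …).
Second value: +6 each step, so -18, -12, -6, 0, 6 → 12.
Putting it together: (81 12).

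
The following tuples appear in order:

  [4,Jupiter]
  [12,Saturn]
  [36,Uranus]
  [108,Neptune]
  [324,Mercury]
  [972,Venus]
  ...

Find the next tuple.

[2916,Earth]

First entry: ×3 each step; 4, 12, 36, 108, 324, 972 → 2916.
Planet goes Jupiter, Saturn, Uranus, Neptune, Mercury, Venus → Earth (runs through the planets Mercury→Neptune).
So the next tuple is [2916,Earth].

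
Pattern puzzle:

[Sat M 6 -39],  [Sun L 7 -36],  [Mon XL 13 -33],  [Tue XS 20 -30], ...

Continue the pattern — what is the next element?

Day: runs through the weekdays Mon→Sun, so Sat, Sun, Mon, Tue → Wed.
For the size, runs through clothing sizes XS→XL: M, L, XL, XS → S.
Third component goes 6, 7, 13, 20 → 33 (each term is the sum of the two before it).
Fourth component — +3 each step: -39, -36, -33, -30 → -27.
Putting it together: [Wed S 33 -27].

[Wed S 33 -27]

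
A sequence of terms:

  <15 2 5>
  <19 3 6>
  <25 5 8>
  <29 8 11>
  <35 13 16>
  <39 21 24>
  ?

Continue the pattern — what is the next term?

<45 34 37>

First component goes 15, 19, 25, 29, 35, 39 → 45 (alternating steps +4, +6, +4, +6, …).
Second component: each term is the sum of the two before it, so 2, 3, 5, 8, 13, 21 → 34.
Third component: always 3 more than the second component, so 5, 6, 8, 11, 16, 24 → 37.
So the next term is <45 34 37>.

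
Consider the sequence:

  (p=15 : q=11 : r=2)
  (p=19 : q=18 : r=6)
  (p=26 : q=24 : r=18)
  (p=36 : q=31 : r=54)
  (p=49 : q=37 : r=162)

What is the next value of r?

R: ×3 each step; 2, 6, 18, 54, 162 → 486.

486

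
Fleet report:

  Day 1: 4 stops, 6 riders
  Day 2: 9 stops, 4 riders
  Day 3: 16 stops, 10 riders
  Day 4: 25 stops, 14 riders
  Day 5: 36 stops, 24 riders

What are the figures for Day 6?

For the stops, perfect squares: 2², 3², 4², …: 4, 9, 16, 25, 36 → 49.
Riders goes 6, 4, 10, 14, 24 → 38 (each term is the sum of the two before it).
Putting it together: 49 stops, 38 riders.

49 stops, 38 riders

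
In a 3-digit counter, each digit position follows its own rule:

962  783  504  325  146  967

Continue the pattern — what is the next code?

788

First digit — −2 each step, mod 10: 9, 7, 5, 3, 1, 9 → 7.
For the second digit, +2 each step, mod 10: 6, 8, 0, 2, 4, 6 → 8.
Third digit goes 2, 3, 4, 5, 6, 7 → 8 (+1 each step, mod 10).
So the next code is 788.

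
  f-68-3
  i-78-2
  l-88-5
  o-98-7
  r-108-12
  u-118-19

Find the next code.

For the letter, letters move forward 3 places in the alphabet: f, i, l, o, r, u → x.
For the second component, +10 each step: 68, 78, 88, 98, 108, 118 → 128.
Third component: each term is the sum of the two before it; 3, 2, 5, 7, 12, 19 → 31.
Combining the parts gives x-128-31.

x-128-31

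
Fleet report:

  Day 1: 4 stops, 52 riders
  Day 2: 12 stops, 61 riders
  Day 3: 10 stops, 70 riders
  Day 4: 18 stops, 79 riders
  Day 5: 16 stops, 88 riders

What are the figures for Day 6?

24 stops, 97 riders

Stops — alternating steps +8, −2, +8, −2, …: 4, 12, 10, 18, 16 → 24.
Riders: +9 each step; 52, 61, 70, 79, 88 → 97.
Putting it together: 24 stops, 97 riders.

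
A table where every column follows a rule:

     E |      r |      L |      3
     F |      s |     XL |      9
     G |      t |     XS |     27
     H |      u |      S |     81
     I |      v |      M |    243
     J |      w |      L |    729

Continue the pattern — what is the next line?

First letter goes E, F, G, H, I, J → K (letters move forward 1 place in the alphabet).
Second letter: r, s, t, u, v, w → x (letters move forward 1 place in the alphabet).
Size: repeats L → XL → XS → S → M; L, XL, XS, S, M, L → XL.
Fourth component: ×3 each step; 3, 9, 27, 81, 243, 729 → 2187.
Combining the parts gives K  x  XL  2187.

K  x  XL  2187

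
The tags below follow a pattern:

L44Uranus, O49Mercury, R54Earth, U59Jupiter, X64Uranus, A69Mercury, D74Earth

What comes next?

G79Jupiter

Letter goes L, O, R, U, X, A, D → G (letters move forward 3 places in the alphabet, wrapping Z→A).
For the second component, +5 each step: 44, 49, 54, 59, 64, 69, 74 → 79.
Planet — repeats Uranus → Mercury → Earth → Jupiter: Uranus, Mercury, Earth, Jupiter, Uranus, Mercury, Earth → Jupiter.
So the next tag is G79Jupiter.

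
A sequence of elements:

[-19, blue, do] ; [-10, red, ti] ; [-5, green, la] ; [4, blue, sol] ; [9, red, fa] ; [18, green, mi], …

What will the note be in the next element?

re

For the note, runs backward through the solfège scale do→ti: do, ti, la, sol, fa, mi → re.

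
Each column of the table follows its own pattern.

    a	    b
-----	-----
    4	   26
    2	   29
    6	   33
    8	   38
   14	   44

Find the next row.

22  51

Column a — each term is the sum of the two before it: 4, 2, 6, 8, 14 → 22.
For the column b, differences are 3, 4, 5, … (increasing by 1 each time): 26, 29, 33, 38, 44 → 51.
Putting it together: 22  51.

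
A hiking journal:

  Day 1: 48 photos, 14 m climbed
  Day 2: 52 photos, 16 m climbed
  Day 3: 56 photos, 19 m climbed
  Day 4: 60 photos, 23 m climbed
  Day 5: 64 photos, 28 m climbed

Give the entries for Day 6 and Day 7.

Photos: +4 each step, so 48, 52, 56, 60, 64 → 68 → 72.
For the m climbed, differences are 2, 3, 4, … (increasing by 1 each time): 14, 16, 19, 23, 28 → 34 → 41.
So the next two records are 68 photos, 34 m climbed and 72 photos, 41 m climbed.

68 photos, 34 m climbed; 72 photos, 41 m climbed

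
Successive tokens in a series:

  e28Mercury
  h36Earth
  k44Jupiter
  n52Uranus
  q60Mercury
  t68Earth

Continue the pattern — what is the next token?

w76Jupiter

Letter: letters move forward 3 places in the alphabet; e, h, k, n, q, t → w.
For the second component, +8 each step: 28, 36, 44, 52, 60, 68 → 76.
Planet goes Mercury, Earth, Jupiter, Uranus, Mercury, Earth → Jupiter (repeats Mercury → Earth → Jupiter → Uranus).
So the next token is w76Jupiter.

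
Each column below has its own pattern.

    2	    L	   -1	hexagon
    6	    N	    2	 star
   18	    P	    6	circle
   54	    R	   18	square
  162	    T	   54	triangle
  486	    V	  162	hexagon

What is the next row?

1458  X  486  star

For the first component, ×3 each step: 2, 6, 18, 54, 162, 486 → 1458.
Letter goes L, N, P, R, T, V → X (letters move forward 2 places in the alphabet).
For the third component, always the previous value of the first component: -1, 2, 6, 18, 54, 162 → 486.
Shape: repeats hexagon → star → circle → square → triangle, so hexagon, star, circle, square, triangle, hexagon → star.
Putting it together: 1458  X  486  star.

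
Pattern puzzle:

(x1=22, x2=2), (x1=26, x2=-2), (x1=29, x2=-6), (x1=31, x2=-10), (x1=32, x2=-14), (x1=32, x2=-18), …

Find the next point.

(x1=31, x2=-22)

X1: differences are 4, 3, 2, … (decreasing by 1 each time), so 22, 26, 29, 31, 32, 32 → 31.
For the x2, −4 each step: 2, -2, -6, -10, -14, -18 → -22.
Combining the parts gives (x1=31, x2=-22).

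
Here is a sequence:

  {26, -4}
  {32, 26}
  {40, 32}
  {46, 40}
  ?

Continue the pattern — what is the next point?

{54, 46}

First coordinate goes 26, 32, 40, 46 → 54 (alternating steps +6, +8, +6, +8, …).
Second coordinate: always the previous value of the first coordinate, so -4, 26, 32, 40 → 46.
Combining the parts gives {54, 46}.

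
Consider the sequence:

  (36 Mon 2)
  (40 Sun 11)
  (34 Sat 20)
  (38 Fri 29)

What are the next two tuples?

First part — alternating steps +4, −6, +4, −6, …: 36, 40, 34, 38 → 32 → 36.
Day goes Mon, Sun, Sat, Fri → Thu → Wed (runs backward through the weekdays Mon→Sun).
Third part: +9 each step, so 2, 11, 20, 29 → 38 → 47.
Putting the parts together: (32 Thu 38) and then (36 Wed 47).

(32 Thu 38), (36 Wed 47)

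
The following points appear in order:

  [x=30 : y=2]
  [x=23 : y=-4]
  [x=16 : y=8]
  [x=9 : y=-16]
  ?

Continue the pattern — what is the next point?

[x=2 : y=32]

X: 30, 23, 16, 9 → 2 (−7 each step).
Y: 2, -4, 8, -16 → 32 (×(-2) each step).
So the next point is [x=2 : y=32].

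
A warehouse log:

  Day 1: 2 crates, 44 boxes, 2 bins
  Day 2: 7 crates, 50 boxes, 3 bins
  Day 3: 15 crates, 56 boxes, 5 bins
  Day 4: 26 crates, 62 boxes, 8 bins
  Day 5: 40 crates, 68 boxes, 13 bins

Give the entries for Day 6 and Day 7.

Crates goes 2, 7, 15, 26, 40 → 57 → 77 (differences are 5, 8, 11, … (increasing by 3 each time)).
Boxes: +6 each step, so 44, 50, 56, 62, 68 → 74 → 80.
Bins: each term is the sum of the two before it, so 2, 3, 5, 8, 13 → 21 → 34.
So the next two records are 57 crates, 74 boxes, 21 bins and 77 crates, 80 boxes, 34 bins.

57 crates, 74 boxes, 21 bins; 77 crates, 80 boxes, 34 bins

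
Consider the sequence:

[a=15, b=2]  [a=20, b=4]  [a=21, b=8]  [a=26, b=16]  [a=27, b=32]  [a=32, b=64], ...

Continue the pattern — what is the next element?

A goes 15, 20, 21, 26, 27, 32 → 33 (alternating steps +5, +1, +5, +1, …).
For the b, ×2 each step: 2, 4, 8, 16, 32, 64 → 128.
Combining the parts gives [a=33, b=128].

[a=33, b=128]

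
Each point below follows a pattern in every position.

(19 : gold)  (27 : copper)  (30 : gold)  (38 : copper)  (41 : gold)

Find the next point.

First value — alternating steps +8, +3, +8, +3, …: 19, 27, 30, 38, 41 → 49.
Metal: alternates gold ↔ copper, so gold, copper, gold, copper, gold → copper.
So the next point is (49 : copper).

(49 : copper)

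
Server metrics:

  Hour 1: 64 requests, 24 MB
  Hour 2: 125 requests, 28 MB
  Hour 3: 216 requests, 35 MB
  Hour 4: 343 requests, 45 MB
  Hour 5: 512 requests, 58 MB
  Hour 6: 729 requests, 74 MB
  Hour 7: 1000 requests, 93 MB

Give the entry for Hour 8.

For the requests, perfect cubes: 4³, 5³, 6³, …: 64, 125, 216, 343, 512, 729, 1000 → 1331.
MB: differences are 4, 7, 10, … (increasing by 3 each time); 24, 28, 35, 45, 58, 74, 93 → 115.
Putting it together: 1331 requests, 115 MB.

1331 requests, 115 MB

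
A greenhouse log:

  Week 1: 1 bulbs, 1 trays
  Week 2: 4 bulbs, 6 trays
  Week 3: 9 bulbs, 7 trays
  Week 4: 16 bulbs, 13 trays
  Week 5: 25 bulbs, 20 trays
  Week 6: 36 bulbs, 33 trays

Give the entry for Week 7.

Bulbs goes 1, 4, 9, 16, 25, 36 → 49 (perfect squares: 1², 2², 3², …).
Trays — each term is the sum of the two before it: 1, 6, 7, 13, 20, 33 → 53.
Combining the parts gives 49 bulbs, 53 trays.

49 bulbs, 53 trays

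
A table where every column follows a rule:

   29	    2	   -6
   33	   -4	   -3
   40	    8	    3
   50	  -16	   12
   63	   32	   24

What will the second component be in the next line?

Second component: ×(-2) each step, so 2, -4, 8, -16, 32 → -64.

-64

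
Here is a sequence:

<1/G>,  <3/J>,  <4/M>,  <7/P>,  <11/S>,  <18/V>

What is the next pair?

First component: each term is the sum of the two before it, so 1, 3, 4, 7, 11, 18 → 29.
Letter: letters move forward 3 places in the alphabet, so G, J, M, P, S, V → Y.
Combining the parts gives <29/Y>.

<29/Y>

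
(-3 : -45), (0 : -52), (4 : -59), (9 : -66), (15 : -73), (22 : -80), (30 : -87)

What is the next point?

First entry — differences are 3, 4, 5, … (increasing by 1 each time): -3, 0, 4, 9, 15, 22, 30 → 39.
Second entry: −7 each step, so -45, -52, -59, -66, -73, -80, -87 → -94.
Combining the parts gives (39 : -94).

(39 : -94)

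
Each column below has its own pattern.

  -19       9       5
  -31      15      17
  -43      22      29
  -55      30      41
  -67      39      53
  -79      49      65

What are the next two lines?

-91  60  77; -103  72  89

First component goes -19, -31, -43, -55, -67, -79 → -91 → -103 (−12 each step).
For the second component, differences are 6, 7, 8, … (increasing by 1 each time): 9, 15, 22, 30, 39, 49 → 60 → 72.
Third component: 5, 17, 29, 41, 53, 65 → 77 → 89 (together with the first component always sums to -14).
Putting the parts together: -91  60  77 and then -103  72  89.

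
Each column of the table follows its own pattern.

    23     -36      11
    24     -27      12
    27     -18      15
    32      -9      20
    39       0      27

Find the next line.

First component: differences are 1, 3, 5, … (increasing by 2 each time); 23, 24, 27, 32, 39 → 48.
Second component: +9 each step, so -36, -27, -18, -9, 0 → 9.
Third component goes 11, 12, 15, 20, 27 → 36 (always 12 less than the first component).
Putting it together: 48  9  36.

48  9  36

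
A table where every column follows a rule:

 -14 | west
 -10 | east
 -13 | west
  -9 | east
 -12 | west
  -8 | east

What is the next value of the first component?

First component goes -14, -10, -13, -9, -12, -8 → -11 (alternating steps +4, −3, +4, −3, …).

-11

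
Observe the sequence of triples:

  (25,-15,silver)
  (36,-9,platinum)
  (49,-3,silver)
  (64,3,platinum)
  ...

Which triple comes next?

First coordinate: perfect squares: 5², 6², 7², …, so 25, 36, 49, 64 → 81.
Second coordinate — +6 each step: -15, -9, -3, 3 → 9.
Metal — alternates silver ↔ platinum: silver, platinum, silver, platinum → silver.
So the next triple is (81,9,silver).

(81,9,silver)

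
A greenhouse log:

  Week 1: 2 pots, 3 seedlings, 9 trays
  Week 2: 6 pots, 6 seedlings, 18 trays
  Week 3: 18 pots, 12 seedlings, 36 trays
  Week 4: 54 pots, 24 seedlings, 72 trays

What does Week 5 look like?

162 pots, 48 seedlings, 144 trays

Pots: ×3 each step; 2, 6, 18, 54 → 162.
Seedlings — ×2 each step: 3, 6, 12, 24 → 48.
For the trays, always 3 × the seedlings: 9, 18, 36, 72 → 144.
Putting it together: 162 pots, 48 seedlings, 144 trays.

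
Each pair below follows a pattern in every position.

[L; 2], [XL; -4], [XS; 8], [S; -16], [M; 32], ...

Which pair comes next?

Size goes L, XL, XS, S, M → L (runs through clothing sizes XS→XL).
Second slot: 2, -4, 8, -16, 32 → -64 (×(-2) each step).
Putting it together: [L; -64].

[L; -64]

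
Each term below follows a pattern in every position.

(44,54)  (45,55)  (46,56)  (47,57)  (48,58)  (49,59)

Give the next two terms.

First value: +1 each step; 44, 45, 46, 47, 48, 49 → 50 → 51.
Second value: always 10 more than the first value; 54, 55, 56, 57, 58, 59 → 60 → 61.
Putting the parts together: (50,60) and then (51,61).

(50,60), (51,61)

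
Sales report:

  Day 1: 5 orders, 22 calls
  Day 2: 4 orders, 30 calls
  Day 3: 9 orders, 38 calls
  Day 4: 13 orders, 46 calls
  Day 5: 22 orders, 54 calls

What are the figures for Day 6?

35 orders, 62 calls

Orders: each term is the sum of the two before it; 5, 4, 9, 13, 22 → 35.
Calls: 22, 30, 38, 46, 54 → 62 (+8 each step).
So the next row is 35 orders, 62 calls.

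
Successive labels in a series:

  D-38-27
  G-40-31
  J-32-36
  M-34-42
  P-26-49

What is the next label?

S-28-57

Letter — letters move forward 3 places in the alphabet: D, G, J, M, P → S.
Second component: alternating steps +2, −8, +2, −8, …, so 38, 40, 32, 34, 26 → 28.
Third component: 27, 31, 36, 42, 49 → 57 (differences are 4, 5, 6, … (increasing by 1 each time)).
Combining the parts gives S-28-57.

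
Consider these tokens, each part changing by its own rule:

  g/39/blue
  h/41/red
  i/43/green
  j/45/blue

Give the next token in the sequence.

k/47/red

Letter goes g, h, i, j → k (letters move forward 1 place in the alphabet).
Second component — +2 each step: 39, 41, 43, 45 → 47.
Colour: repeats blue → red → green, so blue, red, green, blue → red.
Putting it together: k/47/red.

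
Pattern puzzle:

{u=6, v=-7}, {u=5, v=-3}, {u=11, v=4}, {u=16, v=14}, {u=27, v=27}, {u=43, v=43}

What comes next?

For the u, each term is the sum of the two before it: 6, 5, 11, 16, 27, 43 → 70.
V — differences are 4, 7, 10, … (increasing by 3 each time): -7, -3, 4, 14, 27, 43 → 62.
Putting it together: {u=70, v=62}.

{u=70, v=62}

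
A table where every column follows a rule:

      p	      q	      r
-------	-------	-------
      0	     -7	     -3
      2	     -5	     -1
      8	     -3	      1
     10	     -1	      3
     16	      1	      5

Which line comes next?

Column p — alternating steps +2, +6, +2, +6, …: 0, 2, 8, 10, 16 → 18.
Column q — +2 each step: -7, -5, -3, -1, 1 → 3.
For the column r, always 4 more than the column q: -3, -1, 1, 3, 5 → 7.
Putting it together: 18  3  7.

18  3  7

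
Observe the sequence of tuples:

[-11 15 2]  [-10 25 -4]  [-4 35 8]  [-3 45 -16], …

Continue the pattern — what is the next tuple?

[3 55 32]

First coordinate: alternating steps +1, +6, +1, +6, …, so -11, -10, -4, -3 → 3.
Second coordinate: 15, 25, 35, 45 → 55 (+10 each step).
Third coordinate: 2, -4, 8, -16 → 32 (×(-2) each step).
Putting it together: [3 55 32].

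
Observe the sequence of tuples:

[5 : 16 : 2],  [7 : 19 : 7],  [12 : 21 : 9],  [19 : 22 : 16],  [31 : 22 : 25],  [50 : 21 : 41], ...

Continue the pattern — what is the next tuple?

For the first part, each term is the sum of the two before it: 5, 7, 12, 19, 31, 50 → 81.
Second part: differences are 3, 2, 1, … (decreasing by 1 each time); 16, 19, 21, 22, 22, 21 → 19.
Third part: each term is the sum of the two before it; 2, 7, 9, 16, 25, 41 → 66.
Combining the parts gives [81 : 19 : 66].

[81 : 19 : 66]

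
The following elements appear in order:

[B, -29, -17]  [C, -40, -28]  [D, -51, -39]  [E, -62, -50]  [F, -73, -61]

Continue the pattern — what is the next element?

For the letter, letters move forward 1 place in the alphabet: B, C, D, E, F → G.
Second entry goes -29, -40, -51, -62, -73 → -84 (−11 each step).
Third entry: always 12 more than the second entry, so -17, -28, -39, -50, -61 → -72.
Putting it together: [G, -84, -72].

[G, -84, -72]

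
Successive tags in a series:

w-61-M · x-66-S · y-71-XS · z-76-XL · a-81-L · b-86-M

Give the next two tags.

For the letter, letters move forward 1 place in the alphabet, wrapping Z→A: w, x, y, z, a, b → c → d.
For the second component, +5 each step: 61, 66, 71, 76, 81, 86 → 91 → 96.
Size goes M, S, XS, XL, L, M → S → XS (repeats M → S → XS → XL → L).
Putting the parts together: c-91-S and then d-96-XS.

c-91-S then d-96-XS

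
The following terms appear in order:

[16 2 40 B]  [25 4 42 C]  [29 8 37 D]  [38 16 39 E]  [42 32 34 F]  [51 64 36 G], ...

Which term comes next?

For the first slot, alternating steps +9, +4, +9, +4, …: 16, 25, 29, 38, 42, 51 → 55.
Second slot: ×2 each step, so 2, 4, 8, 16, 32, 64 → 128.
For the third slot, alternating steps +2, −5, +2, −5, …: 40, 42, 37, 39, 34, 36 → 31.
Letter: letters move forward 1 place in the alphabet; B, C, D, E, F, G → H.
Combining the parts gives [55 128 31 H].

[55 128 31 H]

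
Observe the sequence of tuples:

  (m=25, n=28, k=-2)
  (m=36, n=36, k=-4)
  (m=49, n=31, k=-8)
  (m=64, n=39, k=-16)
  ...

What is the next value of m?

81

M goes 25, 36, 49, 64 → 81 (perfect squares: 5², 6², 7², …).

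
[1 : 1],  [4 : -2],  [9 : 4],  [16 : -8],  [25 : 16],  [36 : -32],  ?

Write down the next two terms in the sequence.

For the first value, perfect squares: 1², 2², 3², …: 1, 4, 9, 16, 25, 36 → 49 → 64.
Second value: ×(-2) each step, so 1, -2, 4, -8, 16, -32 → 64 → -128.
Putting the parts together: [49 : 64] and then [64 : -128].

[49 : 64], [64 : -128]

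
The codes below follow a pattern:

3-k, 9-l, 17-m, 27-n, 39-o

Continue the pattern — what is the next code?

First component — differences are 6, 8, 10, … (increasing by 2 each time): 3, 9, 17, 27, 39 → 53.
Letter — letters move forward 1 place in the alphabet: k, l, m, n, o → p.
So the next code is 53-p.

53-p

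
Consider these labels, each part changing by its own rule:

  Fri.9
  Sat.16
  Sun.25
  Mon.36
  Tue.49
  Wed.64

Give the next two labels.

Thu.81 then Fri.100

For the day, runs through the weekdays Mon→Sun: Fri, Sat, Sun, Mon, Tue, Wed → Thu → Fri.
Second component goes 9, 16, 25, 36, 49, 64 → 81 → 100 (perfect squares: 3², 4², 5², …).
Putting the parts together: Thu.81 and then Fri.100.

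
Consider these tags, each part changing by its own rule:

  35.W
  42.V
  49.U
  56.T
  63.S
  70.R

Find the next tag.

77.Q

First component goes 35, 42, 49, 56, 63, 70 → 77 (+7 each step).
Letter — letters move back 1 place in the alphabet: W, V, U, T, S, R → Q.
So the next tag is 77.Q.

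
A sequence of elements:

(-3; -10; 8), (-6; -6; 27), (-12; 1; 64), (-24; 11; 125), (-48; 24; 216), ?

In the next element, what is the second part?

40

Second part — differences are 4, 7, 10, … (increasing by 3 each time): -10, -6, 1, 11, 24 → 40.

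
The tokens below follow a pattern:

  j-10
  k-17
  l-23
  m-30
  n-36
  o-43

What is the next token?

For the letter, letters move forward 1 place in the alphabet: j, k, l, m, n, o → p.
Second component: alternating steps +7, +6, +7, +6, …; 10, 17, 23, 30, 36, 43 → 49.
So the next token is p-49.

p-49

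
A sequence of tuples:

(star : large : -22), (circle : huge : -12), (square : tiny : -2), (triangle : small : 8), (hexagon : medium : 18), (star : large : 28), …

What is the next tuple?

(circle : huge : 38)

Shape — repeats star → circle → square → triangle → hexagon: star, circle, square, triangle, hexagon, star → circle.
Size — repeats large → huge → tiny → small → medium: large, huge, tiny, small, medium, large → huge.
Third slot: -22, -12, -2, 8, 18, 28 → 38 (+10 each step).
Combining the parts gives (circle : huge : 38).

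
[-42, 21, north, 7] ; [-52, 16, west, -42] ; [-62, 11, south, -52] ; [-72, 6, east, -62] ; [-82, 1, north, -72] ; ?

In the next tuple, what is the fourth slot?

-82

First slot — −10 each step: -42, -52, -62, -72, -82 → -92.
Fourth slot goes 7, -42, -52, -62, -72 → -82 (always the previous value of the first slot).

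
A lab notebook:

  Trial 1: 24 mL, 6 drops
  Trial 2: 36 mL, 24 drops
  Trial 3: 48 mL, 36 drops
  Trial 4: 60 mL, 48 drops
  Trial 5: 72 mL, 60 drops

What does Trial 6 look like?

For the mL, +12 each step: 24, 36, 48, 60, 72 → 84.
For the drops, always the previous value of the mL: 6, 24, 36, 48, 60 → 72.
Putting it together: 84 mL, 72 drops.

84 mL, 72 drops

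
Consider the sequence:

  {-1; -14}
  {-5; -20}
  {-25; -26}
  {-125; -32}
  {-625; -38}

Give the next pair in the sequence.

{-3125; -44}

First value — ×5 each step: -1, -5, -25, -125, -625 → -3125.
Second value: −6 each step, so -14, -20, -26, -32, -38 → -44.
Combining the parts gives {-3125; -44}.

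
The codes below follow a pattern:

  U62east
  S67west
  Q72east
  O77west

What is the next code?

Letter: letters move back 2 places in the alphabet; U, S, Q, O → M.
Second component: +5 each step; 62, 67, 72, 77 → 82.
Direction: alternates east ↔ west, so east, west, east, west → east.
Putting it together: M82east.

M82east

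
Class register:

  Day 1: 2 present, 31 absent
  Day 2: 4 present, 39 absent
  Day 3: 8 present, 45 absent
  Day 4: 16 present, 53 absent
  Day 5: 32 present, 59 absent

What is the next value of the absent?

Absent — alternating steps +8, +6, +8, +6, …: 31, 39, 45, 53, 59 → 67.

67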